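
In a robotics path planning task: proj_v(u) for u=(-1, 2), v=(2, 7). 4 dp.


u.v = 12, |v| = sqrt(53) = 7.2801
Scalar projection = u.v / |v| = 12 / sqrt(53) = 1.6483

1.6483


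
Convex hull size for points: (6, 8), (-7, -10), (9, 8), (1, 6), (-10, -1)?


Convex hull vertices (CCW): (-10, -1), (-7, -10), (9, 8), (6, 8), (1, 6)
Count = 5

5


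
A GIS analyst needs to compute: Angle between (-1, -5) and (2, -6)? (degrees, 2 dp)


u.v = 28, |u| = sqrt(26) = 5.099, |v| = sqrt(40) = 6.3246
cos(theta) = u.v/(|u||v|) = 28/sqrt(1040) = 0.868243
theta = acos(0.868243) = 29.74 degrees

29.74 degrees


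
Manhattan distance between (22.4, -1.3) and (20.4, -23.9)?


|22.4-20.4| + |(-1.3)-(-23.9)| = 2 + 22.6 = 24.6

24.6


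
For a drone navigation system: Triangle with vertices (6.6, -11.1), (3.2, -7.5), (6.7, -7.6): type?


Side lengths squared: AB^2=24.52, BC^2=12.26, CA^2=12.26
Sorted: [12.26, 12.26, 24.52]
By sides: Isosceles, By angles: Right

Isosceles, Right


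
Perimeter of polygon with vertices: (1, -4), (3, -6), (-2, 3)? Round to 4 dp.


Sides: (1, -4)->(3, -6): sqrt(8) = 2.828427, (3, -6)->(-2, 3): sqrt(106) = 10.29563, (-2, 3)->(1, -4): sqrt(58) = 7.615773
Sum = 20.73983
Perimeter = 20.7398

20.7398


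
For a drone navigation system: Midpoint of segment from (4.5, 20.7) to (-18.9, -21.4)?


M = ((4.5+(-18.9))/2, (20.7+(-21.4))/2)
= (-7.2, -0.35)

(-7.2, -0.35)


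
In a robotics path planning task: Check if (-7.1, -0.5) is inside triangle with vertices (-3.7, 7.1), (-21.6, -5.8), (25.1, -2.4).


Cross products: AB x AP = 92.18, BC x BP = 198.21, CA x CP = 251.18
All same sign? yes

Yes, inside


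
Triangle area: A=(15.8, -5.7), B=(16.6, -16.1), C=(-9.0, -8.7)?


Area = |x_A(y_B-y_C) + x_B(y_C-y_A) + x_C(y_A-y_B)|/2
= |(-116.92) + (-49.8) + (-93.6)|/2
= 260.32/2 = 130.16

130.16


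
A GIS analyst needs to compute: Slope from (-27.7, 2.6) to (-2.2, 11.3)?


slope = (y2-y1)/(x2-x1) = (11.3-2.6)/((-2.2)-(-27.7)) = 8.7/25.5 = 0.3412

0.3412


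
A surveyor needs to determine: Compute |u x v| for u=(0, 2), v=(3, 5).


|u x v| = |0*5 - 2*3|
= |0 - 6| = 6

6


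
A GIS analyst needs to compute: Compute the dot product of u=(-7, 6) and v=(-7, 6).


u . v = u_x*v_x + u_y*v_y = (-7)*(-7) + 6*6
= 49 + 36 = 85

85


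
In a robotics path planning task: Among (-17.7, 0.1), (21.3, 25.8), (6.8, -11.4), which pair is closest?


d(P0,P1) = 46.7064, d(P0,P2) = 27.0647, d(P1,P2) = 39.9261
Closest: P0 and P2

Closest pair: (-17.7, 0.1) and (6.8, -11.4), distance = 27.0647


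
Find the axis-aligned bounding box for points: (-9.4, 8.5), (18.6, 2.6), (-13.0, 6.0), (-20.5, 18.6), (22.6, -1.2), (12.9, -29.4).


x range: [-20.5, 22.6]
y range: [-29.4, 18.6]
Bounding box: (-20.5,-29.4) to (22.6,18.6)

(-20.5,-29.4) to (22.6,18.6)


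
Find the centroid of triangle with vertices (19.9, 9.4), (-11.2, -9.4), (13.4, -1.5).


Centroid = ((x_A+x_B+x_C)/3, (y_A+y_B+y_C)/3)
= ((19.9+(-11.2)+13.4)/3, (9.4+(-9.4)+(-1.5))/3)
= (7.3667, -0.5)

(7.3667, -0.5)


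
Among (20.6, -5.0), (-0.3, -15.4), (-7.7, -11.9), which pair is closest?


d(P0,P1) = 23.3446, d(P0,P2) = 29.129, d(P1,P2) = 8.186
Closest: P1 and P2

Closest pair: (-0.3, -15.4) and (-7.7, -11.9), distance = 8.186


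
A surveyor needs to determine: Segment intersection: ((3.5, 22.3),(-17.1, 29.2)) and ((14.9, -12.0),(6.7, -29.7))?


Cross products: d1=-483.04, d2=-904.24, d3=627.92, d4=1049.12
d1*d2 < 0 and d3*d4 < 0? no

No, they don't intersect


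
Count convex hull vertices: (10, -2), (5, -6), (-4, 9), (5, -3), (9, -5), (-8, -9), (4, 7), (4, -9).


Convex hull vertices (CCW): (-8, -9), (4, -9), (9, -5), (10, -2), (4, 7), (-4, 9)
Count = 6

6


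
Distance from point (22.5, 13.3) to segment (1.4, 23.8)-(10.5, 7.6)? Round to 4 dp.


Project P onto AB: t = 1 (clamped to [0,1])
Closest point on segment: (10.5, 7.6)
Distance: 13.285

13.285


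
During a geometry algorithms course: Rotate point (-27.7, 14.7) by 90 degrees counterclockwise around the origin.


90° CCW: (x,y) -> (-y, x)
(-27.7,14.7) -> (-14.7, -27.7)

(-14.7, -27.7)


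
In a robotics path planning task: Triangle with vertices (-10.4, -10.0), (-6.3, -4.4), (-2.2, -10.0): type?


Side lengths squared: AB^2=48.17, BC^2=48.17, CA^2=67.24
Sorted: [48.17, 48.17, 67.24]
By sides: Isosceles, By angles: Acute

Isosceles, Acute


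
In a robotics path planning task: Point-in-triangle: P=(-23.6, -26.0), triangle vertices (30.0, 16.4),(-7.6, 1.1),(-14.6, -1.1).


Cross products: AB x AP = 774.16, BC x BP = 154.5, CA x CP = -953.04
All same sign? no

No, outside


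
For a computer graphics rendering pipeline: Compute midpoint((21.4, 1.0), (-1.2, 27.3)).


M = ((21.4+(-1.2))/2, (1+27.3)/2)
= (10.1, 14.15)

(10.1, 14.15)


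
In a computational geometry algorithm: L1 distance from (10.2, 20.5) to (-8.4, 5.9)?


|10.2-(-8.4)| + |20.5-5.9| = 18.6 + 14.6 = 33.2

33.2


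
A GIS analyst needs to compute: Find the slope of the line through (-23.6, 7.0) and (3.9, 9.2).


slope = (y2-y1)/(x2-x1) = (9.2-7)/(3.9-(-23.6)) = 2.2/27.5 = 0.08

0.08


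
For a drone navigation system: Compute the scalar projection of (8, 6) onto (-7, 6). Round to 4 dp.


u.v = -20, |v| = sqrt(85) = 9.2195
Scalar projection = u.v / |v| = -20 / sqrt(85) = -2.1693

-2.1693


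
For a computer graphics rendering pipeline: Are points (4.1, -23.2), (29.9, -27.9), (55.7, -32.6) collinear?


Cross product: (29.9-4.1)*((-32.6)-(-23.2)) - ((-27.9)-(-23.2))*(55.7-4.1)
= 0

Yes, collinear


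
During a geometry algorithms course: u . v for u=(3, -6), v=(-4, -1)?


u . v = u_x*v_x + u_y*v_y = 3*(-4) + (-6)*(-1)
= (-12) + 6 = -6

-6


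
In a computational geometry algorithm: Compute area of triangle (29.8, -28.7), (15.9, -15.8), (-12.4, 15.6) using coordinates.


Area = |x_A(y_B-y_C) + x_B(y_C-y_A) + x_C(y_A-y_B)|/2
= |(-935.72) + 704.37 + 159.96|/2
= 71.39/2 = 35.695

35.695


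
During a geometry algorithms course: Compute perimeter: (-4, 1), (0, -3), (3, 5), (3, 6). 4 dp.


Sides: (-4, 1)->(0, -3): sqrt(32) = 5.656854, (0, -3)->(3, 5): sqrt(73) = 8.544004, (3, 5)->(3, 6): sqrt(1) = 1, (3, 6)->(-4, 1): sqrt(74) = 8.602325
Sum = 23.803183
Perimeter = 23.8032

23.8032


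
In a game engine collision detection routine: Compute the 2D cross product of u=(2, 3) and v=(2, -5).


u x v = u_x*v_y - u_y*v_x = 2*(-5) - 3*2
= (-10) - 6 = -16

-16


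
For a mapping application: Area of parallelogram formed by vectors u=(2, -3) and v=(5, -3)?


|u x v| = |2*(-3) - (-3)*5|
= |(-6) - (-15)| = 9

9


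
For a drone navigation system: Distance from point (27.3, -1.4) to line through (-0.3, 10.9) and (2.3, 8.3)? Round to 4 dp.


|cross product| = 39.78
|line direction| = sqrt(13.52) = 3.677
Distance = 39.78/sqrt(13.52) = 10.8187

10.8187


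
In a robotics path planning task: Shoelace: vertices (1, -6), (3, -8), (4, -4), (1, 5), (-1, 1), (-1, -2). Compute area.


Shoelace sum: (1*(-8) - 3*(-6)) + (3*(-4) - 4*(-8)) + (4*5 - 1*(-4)) + (1*1 - (-1)*5) + ((-1)*(-2) - (-1)*1) + ((-1)*(-6) - 1*(-2))
= 71
Area = |71|/2 = 35.5

35.5


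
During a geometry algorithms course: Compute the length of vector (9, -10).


|u| = sqrt(9^2 + (-10)^2) = sqrt(181) = 13.4536

13.4536


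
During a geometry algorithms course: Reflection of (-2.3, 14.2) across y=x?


Reflection over y=x: (x,y) -> (y,x)
(-2.3, 14.2) -> (14.2, -2.3)

(14.2, -2.3)


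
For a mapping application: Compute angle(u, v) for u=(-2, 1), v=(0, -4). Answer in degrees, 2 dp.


u.v = -4, |u| = sqrt(5) = 2.2361, |v| = sqrt(16) = 4
cos(theta) = u.v/(|u||v|) = -4/sqrt(80) = -0.447214
theta = acos(-0.447214) = 116.57 degrees

116.57 degrees


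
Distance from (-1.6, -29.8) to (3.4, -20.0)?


dx=5, dy=9.8
d^2 = 5^2 + 9.8^2 = 121.04
d = sqrt(121.04) = 11.0018

11.0018


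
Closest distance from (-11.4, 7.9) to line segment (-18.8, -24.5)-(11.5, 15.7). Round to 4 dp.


Project P onto AB: t = 0.6025 (clamped to [0,1])
Closest point on segment: (-0.5456, -0.2813)
Distance: 13.5923

13.5923


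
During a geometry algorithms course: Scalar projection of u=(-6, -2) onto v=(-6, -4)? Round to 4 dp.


u.v = 44, |v| = sqrt(52) = 7.2111
Scalar projection = u.v / |v| = 44 / sqrt(52) = 6.1017

6.1017


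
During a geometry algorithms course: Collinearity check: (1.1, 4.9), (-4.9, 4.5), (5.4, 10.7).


Cross product: ((-4.9)-1.1)*(10.7-4.9) - (4.5-4.9)*(5.4-1.1)
= -33.08

No, not collinear


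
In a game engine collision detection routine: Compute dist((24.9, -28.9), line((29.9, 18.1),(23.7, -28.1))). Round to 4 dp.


|cross product| = 60.4
|line direction| = sqrt(2172.88) = 46.6142
Distance = 60.4/sqrt(2172.88) = 1.2957

1.2957


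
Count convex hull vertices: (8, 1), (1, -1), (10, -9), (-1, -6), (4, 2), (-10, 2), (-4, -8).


Convex hull vertices (CCW): (-10, 2), (-4, -8), (10, -9), (8, 1), (4, 2)
Count = 5

5


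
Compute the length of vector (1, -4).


|u| = sqrt(1^2 + (-4)^2) = sqrt(17) = 4.1231

4.1231


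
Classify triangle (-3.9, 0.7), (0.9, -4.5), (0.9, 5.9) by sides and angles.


Side lengths squared: AB^2=50.08, BC^2=108.16, CA^2=50.08
Sorted: [50.08, 50.08, 108.16]
By sides: Isosceles, By angles: Obtuse

Isosceles, Obtuse


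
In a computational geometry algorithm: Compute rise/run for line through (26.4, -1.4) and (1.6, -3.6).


slope = (y2-y1)/(x2-x1) = ((-3.6)-(-1.4))/(1.6-26.4) = (-2.2)/(-24.8) = 0.0887

0.0887


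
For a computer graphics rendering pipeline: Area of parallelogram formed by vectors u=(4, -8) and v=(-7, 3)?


|u x v| = |4*3 - (-8)*(-7)|
= |12 - 56| = 44

44


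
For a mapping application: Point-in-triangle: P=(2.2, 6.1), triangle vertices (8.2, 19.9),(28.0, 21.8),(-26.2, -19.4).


Cross products: AB x AP = -261.84, BC x BP = -212.02, CA x CP = -238.92
All same sign? yes

Yes, inside


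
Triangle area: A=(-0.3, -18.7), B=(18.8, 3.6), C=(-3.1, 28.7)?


Area = |x_A(y_B-y_C) + x_B(y_C-y_A) + x_C(y_A-y_B)|/2
= |7.53 + 891.12 + 69.13|/2
= 967.78/2 = 483.89

483.89


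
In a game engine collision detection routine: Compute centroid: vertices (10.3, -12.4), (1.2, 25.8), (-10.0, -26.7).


Centroid = ((x_A+x_B+x_C)/3, (y_A+y_B+y_C)/3)
= ((10.3+1.2+(-10))/3, ((-12.4)+25.8+(-26.7))/3)
= (0.5, -4.4333)

(0.5, -4.4333)


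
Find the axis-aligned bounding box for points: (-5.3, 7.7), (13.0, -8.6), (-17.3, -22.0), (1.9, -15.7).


x range: [-17.3, 13]
y range: [-22, 7.7]
Bounding box: (-17.3,-22) to (13,7.7)

(-17.3,-22) to (13,7.7)


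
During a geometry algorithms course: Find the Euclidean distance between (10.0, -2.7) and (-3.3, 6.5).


dx=-13.3, dy=9.2
d^2 = (-13.3)^2 + 9.2^2 = 261.53
d = sqrt(261.53) = 16.1719

16.1719


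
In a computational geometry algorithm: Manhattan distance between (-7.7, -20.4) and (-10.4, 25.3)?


|(-7.7)-(-10.4)| + |(-20.4)-25.3| = 2.7 + 45.7 = 48.4

48.4


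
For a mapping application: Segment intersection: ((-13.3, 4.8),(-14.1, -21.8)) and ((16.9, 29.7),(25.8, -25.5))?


Cross products: d1=-1888.65, d2=-2169.55, d3=783.4, d4=1064.3
d1*d2 < 0 and d3*d4 < 0? no

No, they don't intersect


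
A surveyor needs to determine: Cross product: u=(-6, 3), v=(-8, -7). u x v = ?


u x v = u_x*v_y - u_y*v_x = (-6)*(-7) - 3*(-8)
= 42 - (-24) = 66

66


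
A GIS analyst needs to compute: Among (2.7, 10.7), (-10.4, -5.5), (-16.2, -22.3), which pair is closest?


d(P0,P1) = 20.8339, d(P0,P2) = 38.0291, d(P1,P2) = 17.773
Closest: P1 and P2

Closest pair: (-10.4, -5.5) and (-16.2, -22.3), distance = 17.773


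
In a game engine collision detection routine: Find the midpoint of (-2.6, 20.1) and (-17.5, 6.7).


M = (((-2.6)+(-17.5))/2, (20.1+6.7)/2)
= (-10.05, 13.4)

(-10.05, 13.4)


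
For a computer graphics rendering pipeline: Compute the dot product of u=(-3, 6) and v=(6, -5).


u . v = u_x*v_x + u_y*v_y = (-3)*6 + 6*(-5)
= (-18) + (-30) = -48

-48


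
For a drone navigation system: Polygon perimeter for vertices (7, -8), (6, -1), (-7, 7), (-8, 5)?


Sides: (7, -8)->(6, -1): sqrt(50) = 7.071068, (6, -1)->(-7, 7): sqrt(233) = 15.264338, (-7, 7)->(-8, 5): sqrt(5) = 2.236068, (-8, 5)->(7, -8): sqrt(394) = 19.849433
Sum = 44.420907
Perimeter = 44.4209

44.4209


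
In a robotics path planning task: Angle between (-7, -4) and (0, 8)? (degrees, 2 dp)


u.v = -32, |u| = sqrt(65) = 8.0623, |v| = sqrt(64) = 8
cos(theta) = u.v/(|u||v|) = -32/sqrt(4160) = -0.496139
theta = acos(-0.496139) = 119.74 degrees

119.74 degrees


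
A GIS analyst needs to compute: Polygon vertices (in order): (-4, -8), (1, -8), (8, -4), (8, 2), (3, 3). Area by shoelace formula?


Shoelace sum: ((-4)*(-8) - 1*(-8)) + (1*(-4) - 8*(-8)) + (8*2 - 8*(-4)) + (8*3 - 3*2) + (3*(-8) - (-4)*3)
= 154
Area = |154|/2 = 77

77


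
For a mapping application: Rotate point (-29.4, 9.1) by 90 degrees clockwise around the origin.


90° CW: (x,y) -> (y, -x)
(-29.4,9.1) -> (9.1, 29.4)

(9.1, 29.4)


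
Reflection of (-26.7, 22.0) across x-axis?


Reflection over x-axis: (x,y) -> (x,-y)
(-26.7, 22) -> (-26.7, -22)

(-26.7, -22)


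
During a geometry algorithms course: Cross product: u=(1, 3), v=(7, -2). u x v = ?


u x v = u_x*v_y - u_y*v_x = 1*(-2) - 3*7
= (-2) - 21 = -23

-23


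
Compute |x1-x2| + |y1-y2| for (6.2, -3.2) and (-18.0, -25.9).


|6.2-(-18)| + |(-3.2)-(-25.9)| = 24.2 + 22.7 = 46.9

46.9


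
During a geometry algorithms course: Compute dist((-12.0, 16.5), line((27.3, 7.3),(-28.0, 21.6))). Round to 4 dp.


|cross product| = 53.23
|line direction| = sqrt(3262.58) = 57.119
Distance = 53.23/sqrt(3262.58) = 0.9319

0.9319


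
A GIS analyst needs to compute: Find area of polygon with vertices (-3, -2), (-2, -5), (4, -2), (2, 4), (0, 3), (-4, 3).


Shoelace sum: ((-3)*(-5) - (-2)*(-2)) + ((-2)*(-2) - 4*(-5)) + (4*4 - 2*(-2)) + (2*3 - 0*4) + (0*3 - (-4)*3) + ((-4)*(-2) - (-3)*3)
= 90
Area = |90|/2 = 45

45


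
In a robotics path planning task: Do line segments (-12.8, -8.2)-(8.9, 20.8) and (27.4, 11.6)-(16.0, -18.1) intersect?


Cross products: d1=-968.22, d2=-654.33, d3=-736.14, d4=-1050.03
d1*d2 < 0 and d3*d4 < 0? no

No, they don't intersect


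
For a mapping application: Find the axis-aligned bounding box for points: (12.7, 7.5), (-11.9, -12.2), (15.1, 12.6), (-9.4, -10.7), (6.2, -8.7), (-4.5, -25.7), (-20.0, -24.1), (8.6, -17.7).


x range: [-20, 15.1]
y range: [-25.7, 12.6]
Bounding box: (-20,-25.7) to (15.1,12.6)

(-20,-25.7) to (15.1,12.6)


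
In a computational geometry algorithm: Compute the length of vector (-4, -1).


|u| = sqrt((-4)^2 + (-1)^2) = sqrt(17) = 4.1231

4.1231


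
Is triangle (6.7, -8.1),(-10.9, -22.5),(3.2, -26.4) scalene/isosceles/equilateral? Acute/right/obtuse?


Side lengths squared: AB^2=517.12, BC^2=214.02, CA^2=347.14
Sorted: [214.02, 347.14, 517.12]
By sides: Scalene, By angles: Acute

Scalene, Acute


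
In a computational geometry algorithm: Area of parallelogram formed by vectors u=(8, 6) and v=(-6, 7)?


|u x v| = |8*7 - 6*(-6)|
= |56 - (-36)| = 92

92


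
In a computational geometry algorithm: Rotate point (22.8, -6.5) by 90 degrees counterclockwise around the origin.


90° CCW: (x,y) -> (-y, x)
(22.8,-6.5) -> (6.5, 22.8)

(6.5, 22.8)


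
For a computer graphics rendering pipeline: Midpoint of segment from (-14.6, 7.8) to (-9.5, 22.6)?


M = (((-14.6)+(-9.5))/2, (7.8+22.6)/2)
= (-12.05, 15.2)

(-12.05, 15.2)


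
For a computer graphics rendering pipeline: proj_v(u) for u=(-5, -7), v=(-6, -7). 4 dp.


u.v = 79, |v| = sqrt(85) = 9.2195
Scalar projection = u.v / |v| = 79 / sqrt(85) = 8.5688

8.5688


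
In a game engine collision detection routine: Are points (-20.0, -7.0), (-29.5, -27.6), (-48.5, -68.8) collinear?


Cross product: ((-29.5)-(-20))*((-68.8)-(-7)) - ((-27.6)-(-7))*((-48.5)-(-20))
= 0

Yes, collinear


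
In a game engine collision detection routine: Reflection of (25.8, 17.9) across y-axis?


Reflection over y-axis: (x,y) -> (-x,y)
(25.8, 17.9) -> (-25.8, 17.9)

(-25.8, 17.9)


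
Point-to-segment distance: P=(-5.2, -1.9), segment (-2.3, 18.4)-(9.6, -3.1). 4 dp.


Project P onto AB: t = 0.6656 (clamped to [0,1])
Closest point on segment: (5.6209, 4.0892)
Distance: 12.3678

12.3678


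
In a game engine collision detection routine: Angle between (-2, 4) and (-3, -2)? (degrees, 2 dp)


u.v = -2, |u| = sqrt(20) = 4.4721, |v| = sqrt(13) = 3.6056
cos(theta) = u.v/(|u||v|) = -2/sqrt(260) = -0.124035
theta = acos(-0.124035) = 97.13 degrees

97.13 degrees


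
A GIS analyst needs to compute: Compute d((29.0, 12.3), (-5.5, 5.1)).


dx=-34.5, dy=-7.2
d^2 = (-34.5)^2 + (-7.2)^2 = 1242.09
d = sqrt(1242.09) = 35.2433

35.2433


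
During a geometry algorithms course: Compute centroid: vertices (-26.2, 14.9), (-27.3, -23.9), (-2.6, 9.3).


Centroid = ((x_A+x_B+x_C)/3, (y_A+y_B+y_C)/3)
= (((-26.2)+(-27.3)+(-2.6))/3, (14.9+(-23.9)+9.3)/3)
= (-18.7, 0.1)

(-18.7, 0.1)


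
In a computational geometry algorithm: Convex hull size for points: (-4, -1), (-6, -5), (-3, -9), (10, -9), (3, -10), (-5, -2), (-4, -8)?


Convex hull vertices (CCW): (-6, -5), (-4, -8), (-3, -9), (3, -10), (10, -9), (-4, -1), (-5, -2)
Count = 7

7


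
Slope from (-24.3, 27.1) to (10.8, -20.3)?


slope = (y2-y1)/(x2-x1) = ((-20.3)-27.1)/(10.8-(-24.3)) = (-47.4)/35.1 = -1.3504

-1.3504


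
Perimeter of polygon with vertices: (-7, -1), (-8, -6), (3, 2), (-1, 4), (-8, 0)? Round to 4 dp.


Sides: (-7, -1)->(-8, -6): sqrt(26) = 5.09902, (-8, -6)->(3, 2): sqrt(185) = 13.601471, (3, 2)->(-1, 4): sqrt(20) = 4.472136, (-1, 4)->(-8, 0): sqrt(65) = 8.062258, (-8, 0)->(-7, -1): sqrt(2) = 1.414214
Sum = 32.649099
Perimeter = 32.6491

32.6491


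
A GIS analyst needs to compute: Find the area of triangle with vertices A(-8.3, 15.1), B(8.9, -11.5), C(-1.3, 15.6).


Area = |x_A(y_B-y_C) + x_B(y_C-y_A) + x_C(y_A-y_B)|/2
= |224.93 + 4.45 + (-34.58)|/2
= 194.8/2 = 97.4

97.4


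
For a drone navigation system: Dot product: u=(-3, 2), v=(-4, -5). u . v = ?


u . v = u_x*v_x + u_y*v_y = (-3)*(-4) + 2*(-5)
= 12 + (-10) = 2

2


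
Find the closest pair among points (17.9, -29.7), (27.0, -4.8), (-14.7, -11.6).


d(P0,P1) = 26.5108, d(P0,P2) = 37.2877, d(P1,P2) = 42.2508
Closest: P0 and P1

Closest pair: (17.9, -29.7) and (27.0, -4.8), distance = 26.5108


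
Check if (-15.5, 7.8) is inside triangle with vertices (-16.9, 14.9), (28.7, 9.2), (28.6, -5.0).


Cross products: AB x AP = -315.78, BC x BP = -627.5, CA x CP = 295.19
All same sign? no

No, outside


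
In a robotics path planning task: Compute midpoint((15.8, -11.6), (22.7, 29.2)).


M = ((15.8+22.7)/2, ((-11.6)+29.2)/2)
= (19.25, 8.8)

(19.25, 8.8)


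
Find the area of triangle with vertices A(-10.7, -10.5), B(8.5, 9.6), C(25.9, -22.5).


Area = |x_A(y_B-y_C) + x_B(y_C-y_A) + x_C(y_A-y_B)|/2
= |(-343.47) + (-102) + (-520.59)|/2
= 966.06/2 = 483.03

483.03


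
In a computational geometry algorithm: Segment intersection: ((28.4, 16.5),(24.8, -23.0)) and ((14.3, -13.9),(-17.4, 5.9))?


Cross products: d1=-1242.86, d2=80.57, d3=-447.51, d4=-1770.94
d1*d2 < 0 and d3*d4 < 0? no

No, they don't intersect


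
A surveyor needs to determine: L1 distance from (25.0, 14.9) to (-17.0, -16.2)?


|25-(-17)| + |14.9-(-16.2)| = 42 + 31.1 = 73.1

73.1


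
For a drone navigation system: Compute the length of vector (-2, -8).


|u| = sqrt((-2)^2 + (-8)^2) = sqrt(68) = 8.2462

8.2462


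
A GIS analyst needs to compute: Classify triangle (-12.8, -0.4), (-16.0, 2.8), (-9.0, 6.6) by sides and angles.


Side lengths squared: AB^2=20.48, BC^2=63.44, CA^2=63.44
Sorted: [20.48, 63.44, 63.44]
By sides: Isosceles, By angles: Acute

Isosceles, Acute


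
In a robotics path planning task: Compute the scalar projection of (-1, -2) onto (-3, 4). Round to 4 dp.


u.v = -5, |v| = sqrt(25) = 5
Scalar projection = u.v / |v| = -5 / sqrt(25) = -1

-1


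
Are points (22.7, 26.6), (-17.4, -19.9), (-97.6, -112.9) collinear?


Cross product: ((-17.4)-22.7)*((-112.9)-26.6) - ((-19.9)-26.6)*((-97.6)-22.7)
= 0

Yes, collinear


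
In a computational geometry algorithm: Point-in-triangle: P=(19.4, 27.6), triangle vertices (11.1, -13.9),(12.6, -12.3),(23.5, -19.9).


Cross products: AB x AP = 48.97, BC x BP = 486.59, CA x CP = -564.4
All same sign? no

No, outside


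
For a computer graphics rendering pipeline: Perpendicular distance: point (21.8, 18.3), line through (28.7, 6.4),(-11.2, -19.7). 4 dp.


|cross product| = 654.9
|line direction| = sqrt(2273.22) = 47.6783
Distance = 654.9/sqrt(2273.22) = 13.7358

13.7358


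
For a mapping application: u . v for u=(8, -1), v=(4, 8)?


u . v = u_x*v_x + u_y*v_y = 8*4 + (-1)*8
= 32 + (-8) = 24

24


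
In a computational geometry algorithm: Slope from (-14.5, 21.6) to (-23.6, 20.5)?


slope = (y2-y1)/(x2-x1) = (20.5-21.6)/((-23.6)-(-14.5)) = (-1.1)/(-9.1) = 0.1209

0.1209


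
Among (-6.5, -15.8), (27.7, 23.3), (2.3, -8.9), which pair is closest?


d(P0,P1) = 51.9466, d(P0,P2) = 11.1826, d(P1,P2) = 41.0122
Closest: P0 and P2

Closest pair: (-6.5, -15.8) and (2.3, -8.9), distance = 11.1826


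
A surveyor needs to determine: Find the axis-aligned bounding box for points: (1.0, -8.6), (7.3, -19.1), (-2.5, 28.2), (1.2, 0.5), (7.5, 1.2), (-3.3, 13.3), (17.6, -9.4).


x range: [-3.3, 17.6]
y range: [-19.1, 28.2]
Bounding box: (-3.3,-19.1) to (17.6,28.2)

(-3.3,-19.1) to (17.6,28.2)


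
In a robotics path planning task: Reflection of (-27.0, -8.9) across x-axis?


Reflection over x-axis: (x,y) -> (x,-y)
(-27, -8.9) -> (-27, 8.9)

(-27, 8.9)


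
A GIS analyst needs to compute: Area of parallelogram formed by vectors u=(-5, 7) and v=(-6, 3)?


|u x v| = |(-5)*3 - 7*(-6)|
= |(-15) - (-42)| = 27

27


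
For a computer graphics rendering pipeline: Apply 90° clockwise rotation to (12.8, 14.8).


90° CW: (x,y) -> (y, -x)
(12.8,14.8) -> (14.8, -12.8)

(14.8, -12.8)


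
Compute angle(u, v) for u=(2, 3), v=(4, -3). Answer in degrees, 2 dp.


u.v = -1, |u| = sqrt(13) = 3.6056, |v| = sqrt(25) = 5
cos(theta) = u.v/(|u||v|) = -1/sqrt(325) = -0.05547
theta = acos(-0.05547) = 93.18 degrees

93.18 degrees


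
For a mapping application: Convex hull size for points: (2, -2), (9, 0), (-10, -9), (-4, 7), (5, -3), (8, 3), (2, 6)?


Convex hull vertices (CCW): (-10, -9), (5, -3), (9, 0), (8, 3), (2, 6), (-4, 7)
Count = 6

6


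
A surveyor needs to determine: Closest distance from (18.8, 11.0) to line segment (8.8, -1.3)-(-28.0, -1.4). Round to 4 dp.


Project P onto AB: t = 0 (clamped to [0,1])
Closest point on segment: (8.8, -1.3)
Distance: 15.8521

15.8521


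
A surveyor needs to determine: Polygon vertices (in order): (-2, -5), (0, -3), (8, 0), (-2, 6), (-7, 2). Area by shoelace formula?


Shoelace sum: ((-2)*(-3) - 0*(-5)) + (0*0 - 8*(-3)) + (8*6 - (-2)*0) + ((-2)*2 - (-7)*6) + ((-7)*(-5) - (-2)*2)
= 155
Area = |155|/2 = 77.5

77.5


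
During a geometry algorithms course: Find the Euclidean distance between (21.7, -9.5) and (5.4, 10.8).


dx=-16.3, dy=20.3
d^2 = (-16.3)^2 + 20.3^2 = 677.78
d = sqrt(677.78) = 26.0342

26.0342


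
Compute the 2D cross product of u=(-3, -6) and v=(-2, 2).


u x v = u_x*v_y - u_y*v_x = (-3)*2 - (-6)*(-2)
= (-6) - 12 = -18

-18


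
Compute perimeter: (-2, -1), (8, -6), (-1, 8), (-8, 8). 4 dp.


Sides: (-2, -1)->(8, -6): sqrt(125) = 11.18034, (8, -6)->(-1, 8): sqrt(277) = 16.643317, (-1, 8)->(-8, 8): sqrt(49) = 7, (-8, 8)->(-2, -1): sqrt(117) = 10.816654
Sum = 45.640311
Perimeter = 45.6403

45.6403


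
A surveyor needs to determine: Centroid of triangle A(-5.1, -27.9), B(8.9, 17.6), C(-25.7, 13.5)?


Centroid = ((x_A+x_B+x_C)/3, (y_A+y_B+y_C)/3)
= (((-5.1)+8.9+(-25.7))/3, ((-27.9)+17.6+13.5)/3)
= (-7.3, 1.0667)

(-7.3, 1.0667)


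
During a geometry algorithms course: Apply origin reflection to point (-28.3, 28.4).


Reflection over origin: (x,y) -> (-x,-y)
(-28.3, 28.4) -> (28.3, -28.4)

(28.3, -28.4)


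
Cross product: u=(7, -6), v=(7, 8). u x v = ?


u x v = u_x*v_y - u_y*v_x = 7*8 - (-6)*7
= 56 - (-42) = 98

98


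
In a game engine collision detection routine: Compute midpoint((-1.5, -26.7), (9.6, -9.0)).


M = (((-1.5)+9.6)/2, ((-26.7)+(-9))/2)
= (4.05, -17.85)

(4.05, -17.85)


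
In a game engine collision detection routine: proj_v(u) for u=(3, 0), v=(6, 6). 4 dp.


u.v = 18, |v| = sqrt(72) = 8.4853
Scalar projection = u.v / |v| = 18 / sqrt(72) = 2.1213

2.1213


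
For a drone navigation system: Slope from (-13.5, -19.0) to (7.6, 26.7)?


slope = (y2-y1)/(x2-x1) = (26.7-(-19))/(7.6-(-13.5)) = 45.7/21.1 = 2.1659

2.1659


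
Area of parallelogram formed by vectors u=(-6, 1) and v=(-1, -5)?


|u x v| = |(-6)*(-5) - 1*(-1)|
= |30 - (-1)| = 31

31


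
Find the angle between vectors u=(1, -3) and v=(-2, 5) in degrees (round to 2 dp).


u.v = -17, |u| = sqrt(10) = 3.1623, |v| = sqrt(29) = 5.3852
cos(theta) = u.v/(|u||v|) = -17/sqrt(290) = -0.998274
theta = acos(-0.998274) = 176.63 degrees

176.63 degrees


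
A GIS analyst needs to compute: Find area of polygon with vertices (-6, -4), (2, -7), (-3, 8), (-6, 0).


Shoelace sum: ((-6)*(-7) - 2*(-4)) + (2*8 - (-3)*(-7)) + ((-3)*0 - (-6)*8) + ((-6)*(-4) - (-6)*0)
= 117
Area = |117|/2 = 58.5

58.5


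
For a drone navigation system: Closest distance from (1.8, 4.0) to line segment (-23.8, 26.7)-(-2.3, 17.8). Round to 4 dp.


Project P onto AB: t = 1 (clamped to [0,1])
Closest point on segment: (-2.3, 17.8)
Distance: 14.3962

14.3962


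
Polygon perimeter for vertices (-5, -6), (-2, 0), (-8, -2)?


Sides: (-5, -6)->(-2, 0): sqrt(45) = 6.708204, (-2, 0)->(-8, -2): sqrt(40) = 6.324555, (-8, -2)->(-5, -6): sqrt(25) = 5
Sum = 18.032759
Perimeter = 18.0328

18.0328


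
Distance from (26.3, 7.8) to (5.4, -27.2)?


dx=-20.9, dy=-35
d^2 = (-20.9)^2 + (-35)^2 = 1661.81
d = sqrt(1661.81) = 40.7653

40.7653


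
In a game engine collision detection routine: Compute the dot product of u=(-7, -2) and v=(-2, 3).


u . v = u_x*v_x + u_y*v_y = (-7)*(-2) + (-2)*3
= 14 + (-6) = 8

8


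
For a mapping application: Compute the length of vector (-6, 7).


|u| = sqrt((-6)^2 + 7^2) = sqrt(85) = 9.2195

9.2195


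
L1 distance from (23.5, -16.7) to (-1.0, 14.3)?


|23.5-(-1)| + |(-16.7)-14.3| = 24.5 + 31 = 55.5

55.5


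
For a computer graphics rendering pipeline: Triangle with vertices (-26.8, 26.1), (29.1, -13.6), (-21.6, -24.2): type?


Side lengths squared: AB^2=4700.9, BC^2=2682.85, CA^2=2557.13
Sorted: [2557.13, 2682.85, 4700.9]
By sides: Scalene, By angles: Acute

Scalene, Acute


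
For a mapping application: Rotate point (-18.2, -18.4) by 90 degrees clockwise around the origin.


90° CW: (x,y) -> (y, -x)
(-18.2,-18.4) -> (-18.4, 18.2)

(-18.4, 18.2)


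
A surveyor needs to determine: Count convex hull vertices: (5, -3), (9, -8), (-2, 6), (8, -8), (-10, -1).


Convex hull vertices (CCW): (-10, -1), (8, -8), (9, -8), (-2, 6)
Count = 4

4


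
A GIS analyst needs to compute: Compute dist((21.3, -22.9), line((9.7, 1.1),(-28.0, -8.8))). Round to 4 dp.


|cross product| = 1019.64
|line direction| = sqrt(1519.3) = 38.9782
Distance = 1019.64/sqrt(1519.3) = 26.1592

26.1592


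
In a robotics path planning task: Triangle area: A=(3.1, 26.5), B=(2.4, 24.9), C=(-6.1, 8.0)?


Area = |x_A(y_B-y_C) + x_B(y_C-y_A) + x_C(y_A-y_B)|/2
= |52.39 + (-44.4) + (-9.76)|/2
= 1.77/2 = 0.885

0.885


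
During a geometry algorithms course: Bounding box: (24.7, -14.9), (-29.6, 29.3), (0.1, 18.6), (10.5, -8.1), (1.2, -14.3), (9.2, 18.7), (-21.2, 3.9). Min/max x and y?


x range: [-29.6, 24.7]
y range: [-14.9, 29.3]
Bounding box: (-29.6,-14.9) to (24.7,29.3)

(-29.6,-14.9) to (24.7,29.3)


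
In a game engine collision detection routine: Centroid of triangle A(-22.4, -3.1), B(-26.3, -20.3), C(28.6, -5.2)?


Centroid = ((x_A+x_B+x_C)/3, (y_A+y_B+y_C)/3)
= (((-22.4)+(-26.3)+28.6)/3, ((-3.1)+(-20.3)+(-5.2))/3)
= (-6.7, -9.5333)

(-6.7, -9.5333)


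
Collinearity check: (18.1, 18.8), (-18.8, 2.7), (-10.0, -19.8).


Cross product: ((-18.8)-18.1)*((-19.8)-18.8) - (2.7-18.8)*((-10)-18.1)
= 971.93

No, not collinear


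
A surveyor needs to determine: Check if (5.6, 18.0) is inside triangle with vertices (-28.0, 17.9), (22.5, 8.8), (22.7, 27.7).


Cross products: AB x AP = 310.81, BC x BP = 321.25, CA x CP = 324.21
All same sign? yes

Yes, inside


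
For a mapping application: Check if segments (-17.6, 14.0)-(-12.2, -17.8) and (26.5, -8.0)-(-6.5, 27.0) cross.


Cross products: d1=817.5, d2=1677.9, d3=1283.58, d4=423.18
d1*d2 < 0 and d3*d4 < 0? no

No, they don't intersect


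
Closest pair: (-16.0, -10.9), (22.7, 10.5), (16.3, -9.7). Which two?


d(P0,P1) = 44.2227, d(P0,P2) = 32.3223, d(P1,P2) = 21.1896
Closest: P1 and P2

Closest pair: (22.7, 10.5) and (16.3, -9.7), distance = 21.1896


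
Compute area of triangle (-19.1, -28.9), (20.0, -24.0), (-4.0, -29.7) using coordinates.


Area = |x_A(y_B-y_C) + x_B(y_C-y_A) + x_C(y_A-y_B)|/2
= |(-108.87) + (-16) + 19.6|/2
= 105.27/2 = 52.635

52.635


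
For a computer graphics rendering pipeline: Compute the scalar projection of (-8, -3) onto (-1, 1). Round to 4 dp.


u.v = 5, |v| = sqrt(2) = 1.4142
Scalar projection = u.v / |v| = 5 / sqrt(2) = 3.5355

3.5355


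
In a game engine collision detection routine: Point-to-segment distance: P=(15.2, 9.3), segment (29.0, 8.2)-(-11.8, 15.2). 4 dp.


Project P onto AB: t = 0.3331 (clamped to [0,1])
Closest point on segment: (15.4113, 10.5314)
Distance: 1.2494

1.2494


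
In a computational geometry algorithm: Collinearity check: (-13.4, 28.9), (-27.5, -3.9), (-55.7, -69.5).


Cross product: ((-27.5)-(-13.4))*((-69.5)-28.9) - ((-3.9)-28.9)*((-55.7)-(-13.4))
= 0

Yes, collinear


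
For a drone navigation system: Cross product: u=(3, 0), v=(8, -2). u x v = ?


u x v = u_x*v_y - u_y*v_x = 3*(-2) - 0*8
= (-6) - 0 = -6

-6


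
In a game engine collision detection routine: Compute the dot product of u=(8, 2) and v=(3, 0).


u . v = u_x*v_x + u_y*v_y = 8*3 + 2*0
= 24 + 0 = 24

24


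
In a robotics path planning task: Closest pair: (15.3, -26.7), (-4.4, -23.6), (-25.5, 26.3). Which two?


d(P0,P1) = 19.9424, d(P0,P2) = 66.8853, d(P1,P2) = 54.1777
Closest: P0 and P1

Closest pair: (15.3, -26.7) and (-4.4, -23.6), distance = 19.9424


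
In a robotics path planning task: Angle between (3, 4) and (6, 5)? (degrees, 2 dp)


u.v = 38, |u| = sqrt(25) = 5, |v| = sqrt(61) = 7.8102
cos(theta) = u.v/(|u||v|) = 38/sqrt(1525) = 0.97308
theta = acos(0.97308) = 13.32 degrees

13.32 degrees


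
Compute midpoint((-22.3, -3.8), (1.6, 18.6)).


M = (((-22.3)+1.6)/2, ((-3.8)+18.6)/2)
= (-10.35, 7.4)

(-10.35, 7.4)


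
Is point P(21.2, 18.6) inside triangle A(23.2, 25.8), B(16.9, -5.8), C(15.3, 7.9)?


Cross products: AB x AP = -17.84, BC x BP = -97.95, CA x CP = -21.08
All same sign? yes

Yes, inside


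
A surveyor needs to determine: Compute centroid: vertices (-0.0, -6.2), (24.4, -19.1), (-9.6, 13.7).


Centroid = ((x_A+x_B+x_C)/3, (y_A+y_B+y_C)/3)
= ((0+24.4+(-9.6))/3, ((-6.2)+(-19.1)+13.7)/3)
= (4.9333, -3.8667)

(4.9333, -3.8667)


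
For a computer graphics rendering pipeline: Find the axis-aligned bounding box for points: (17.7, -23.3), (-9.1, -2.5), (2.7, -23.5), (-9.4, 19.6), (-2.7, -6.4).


x range: [-9.4, 17.7]
y range: [-23.5, 19.6]
Bounding box: (-9.4,-23.5) to (17.7,19.6)

(-9.4,-23.5) to (17.7,19.6)


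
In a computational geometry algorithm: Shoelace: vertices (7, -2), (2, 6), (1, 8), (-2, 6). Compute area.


Shoelace sum: (7*6 - 2*(-2)) + (2*8 - 1*6) + (1*6 - (-2)*8) + ((-2)*(-2) - 7*6)
= 40
Area = |40|/2 = 20

20


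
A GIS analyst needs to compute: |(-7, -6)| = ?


|u| = sqrt((-7)^2 + (-6)^2) = sqrt(85) = 9.2195

9.2195


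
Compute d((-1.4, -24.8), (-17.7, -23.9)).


dx=-16.3, dy=0.9
d^2 = (-16.3)^2 + 0.9^2 = 266.5
d = sqrt(266.5) = 16.3248

16.3248


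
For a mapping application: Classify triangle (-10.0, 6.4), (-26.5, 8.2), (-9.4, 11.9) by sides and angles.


Side lengths squared: AB^2=275.49, BC^2=306.1, CA^2=30.61
Sorted: [30.61, 275.49, 306.1]
By sides: Scalene, By angles: Right

Scalene, Right


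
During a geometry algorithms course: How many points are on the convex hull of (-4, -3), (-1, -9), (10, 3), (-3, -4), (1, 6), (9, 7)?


Convex hull vertices (CCW): (-4, -3), (-1, -9), (10, 3), (9, 7), (1, 6)
Count = 5

5


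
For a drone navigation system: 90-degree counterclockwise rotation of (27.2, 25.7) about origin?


90° CCW: (x,y) -> (-y, x)
(27.2,25.7) -> (-25.7, 27.2)

(-25.7, 27.2)


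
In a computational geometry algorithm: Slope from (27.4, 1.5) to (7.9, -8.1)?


slope = (y2-y1)/(x2-x1) = ((-8.1)-1.5)/(7.9-27.4) = (-9.6)/(-19.5) = 0.4923

0.4923


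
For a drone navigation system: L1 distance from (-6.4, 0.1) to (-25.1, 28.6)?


|(-6.4)-(-25.1)| + |0.1-28.6| = 18.7 + 28.5 = 47.2

47.2


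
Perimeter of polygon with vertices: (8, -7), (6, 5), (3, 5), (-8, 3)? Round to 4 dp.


Sides: (8, -7)->(6, 5): sqrt(148) = 12.165525, (6, 5)->(3, 5): sqrt(9) = 3, (3, 5)->(-8, 3): sqrt(125) = 11.18034, (-8, 3)->(8, -7): sqrt(356) = 18.867962
Sum = 45.213827
Perimeter = 45.2138

45.2138


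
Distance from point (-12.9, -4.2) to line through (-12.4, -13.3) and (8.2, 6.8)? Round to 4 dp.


|cross product| = 197.51
|line direction| = sqrt(828.37) = 28.7814
Distance = 197.51/sqrt(828.37) = 6.8624

6.8624


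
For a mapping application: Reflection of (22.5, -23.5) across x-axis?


Reflection over x-axis: (x,y) -> (x,-y)
(22.5, -23.5) -> (22.5, 23.5)

(22.5, 23.5)


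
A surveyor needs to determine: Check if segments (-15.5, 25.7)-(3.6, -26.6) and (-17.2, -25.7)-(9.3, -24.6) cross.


Cross products: d1=1360.23, d2=-46.73, d3=-1070.65, d4=336.31
d1*d2 < 0 and d3*d4 < 0? yes

Yes, they intersect


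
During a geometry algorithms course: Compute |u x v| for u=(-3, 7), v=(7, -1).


|u x v| = |(-3)*(-1) - 7*7|
= |3 - 49| = 46

46


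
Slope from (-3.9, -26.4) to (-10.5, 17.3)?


slope = (y2-y1)/(x2-x1) = (17.3-(-26.4))/((-10.5)-(-3.9)) = 43.7/(-6.6) = -6.6212

-6.6212


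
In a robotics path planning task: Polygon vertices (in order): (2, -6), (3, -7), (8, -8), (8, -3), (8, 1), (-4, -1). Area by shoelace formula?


Shoelace sum: (2*(-7) - 3*(-6)) + (3*(-8) - 8*(-7)) + (8*(-3) - 8*(-8)) + (8*1 - 8*(-3)) + (8*(-1) - (-4)*1) + ((-4)*(-6) - 2*(-1))
= 130
Area = |130|/2 = 65

65


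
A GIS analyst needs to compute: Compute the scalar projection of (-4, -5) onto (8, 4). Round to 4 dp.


u.v = -52, |v| = sqrt(80) = 8.9443
Scalar projection = u.v / |v| = -52 / sqrt(80) = -5.8138

-5.8138


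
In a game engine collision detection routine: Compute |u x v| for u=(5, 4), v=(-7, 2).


|u x v| = |5*2 - 4*(-7)|
= |10 - (-28)| = 38

38


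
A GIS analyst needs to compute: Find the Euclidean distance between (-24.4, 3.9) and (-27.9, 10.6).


dx=-3.5, dy=6.7
d^2 = (-3.5)^2 + 6.7^2 = 57.14
d = sqrt(57.14) = 7.5591

7.5591


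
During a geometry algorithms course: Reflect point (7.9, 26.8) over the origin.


Reflection over origin: (x,y) -> (-x,-y)
(7.9, 26.8) -> (-7.9, -26.8)

(-7.9, -26.8)


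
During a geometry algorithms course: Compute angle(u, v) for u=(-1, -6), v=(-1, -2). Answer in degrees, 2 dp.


u.v = 13, |u| = sqrt(37) = 6.0828, |v| = sqrt(5) = 2.2361
cos(theta) = u.v/(|u||v|) = 13/sqrt(185) = 0.955779
theta = acos(0.955779) = 17.1 degrees

17.1 degrees


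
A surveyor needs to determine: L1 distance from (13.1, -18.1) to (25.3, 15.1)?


|13.1-25.3| + |(-18.1)-15.1| = 12.2 + 33.2 = 45.4

45.4


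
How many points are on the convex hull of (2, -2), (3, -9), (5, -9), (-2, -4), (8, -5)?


Convex hull vertices (CCW): (-2, -4), (3, -9), (5, -9), (8, -5), (2, -2)
Count = 5

5


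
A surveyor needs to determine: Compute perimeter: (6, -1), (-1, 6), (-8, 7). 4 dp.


Sides: (6, -1)->(-1, 6): sqrt(98) = 9.899495, (-1, 6)->(-8, 7): sqrt(50) = 7.071068, (-8, 7)->(6, -1): sqrt(260) = 16.124515
Sum = 33.095078
Perimeter = 33.0951

33.0951


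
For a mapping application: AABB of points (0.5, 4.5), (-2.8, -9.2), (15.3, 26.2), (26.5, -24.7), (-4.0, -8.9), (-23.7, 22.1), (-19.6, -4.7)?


x range: [-23.7, 26.5]
y range: [-24.7, 26.2]
Bounding box: (-23.7,-24.7) to (26.5,26.2)

(-23.7,-24.7) to (26.5,26.2)


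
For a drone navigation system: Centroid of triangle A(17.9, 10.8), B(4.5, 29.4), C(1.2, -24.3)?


Centroid = ((x_A+x_B+x_C)/3, (y_A+y_B+y_C)/3)
= ((17.9+4.5+1.2)/3, (10.8+29.4+(-24.3))/3)
= (7.8667, 5.3)

(7.8667, 5.3)


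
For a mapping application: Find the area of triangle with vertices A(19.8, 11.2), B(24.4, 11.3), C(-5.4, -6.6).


Area = |x_A(y_B-y_C) + x_B(y_C-y_A) + x_C(y_A-y_B)|/2
= |354.42 + (-434.32) + 0.54|/2
= 79.36/2 = 39.68

39.68


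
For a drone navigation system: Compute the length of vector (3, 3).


|u| = sqrt(3^2 + 3^2) = sqrt(18) = 4.2426

4.2426


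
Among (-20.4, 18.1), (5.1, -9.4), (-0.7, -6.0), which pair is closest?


d(P0,P1) = 37.5033, d(P0,P2) = 31.1272, d(P1,P2) = 6.7231
Closest: P1 and P2

Closest pair: (5.1, -9.4) and (-0.7, -6.0), distance = 6.7231


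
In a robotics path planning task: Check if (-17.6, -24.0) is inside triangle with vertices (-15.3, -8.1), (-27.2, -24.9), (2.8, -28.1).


Cross products: AB x AP = 150.57, BC x BP = 57.72, CA x CP = 333.79
All same sign? yes

Yes, inside


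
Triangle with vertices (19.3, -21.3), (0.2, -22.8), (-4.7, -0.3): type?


Side lengths squared: AB^2=367.06, BC^2=530.26, CA^2=1017
Sorted: [367.06, 530.26, 1017]
By sides: Scalene, By angles: Obtuse

Scalene, Obtuse


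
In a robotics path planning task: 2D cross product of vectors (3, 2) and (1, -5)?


u x v = u_x*v_y - u_y*v_x = 3*(-5) - 2*1
= (-15) - 2 = -17

-17


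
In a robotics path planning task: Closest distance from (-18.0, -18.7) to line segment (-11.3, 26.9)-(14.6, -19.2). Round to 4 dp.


Project P onto AB: t = 0.6898 (clamped to [0,1])
Closest point on segment: (6.5652, -4.8987)
Distance: 28.1767

28.1767


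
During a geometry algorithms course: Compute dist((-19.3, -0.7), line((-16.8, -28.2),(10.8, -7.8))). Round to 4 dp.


|cross product| = 810
|line direction| = sqrt(1177.92) = 34.3208
Distance = 810/sqrt(1177.92) = 23.6008

23.6008


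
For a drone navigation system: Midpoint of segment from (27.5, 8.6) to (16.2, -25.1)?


M = ((27.5+16.2)/2, (8.6+(-25.1))/2)
= (21.85, -8.25)

(21.85, -8.25)


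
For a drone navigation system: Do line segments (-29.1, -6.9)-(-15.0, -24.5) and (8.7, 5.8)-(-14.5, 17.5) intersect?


Cross products: d1=736.9, d2=980.25, d3=844.35, d4=601
d1*d2 < 0 and d3*d4 < 0? no

No, they don't intersect


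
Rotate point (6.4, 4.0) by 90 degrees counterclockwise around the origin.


90° CCW: (x,y) -> (-y, x)
(6.4,4) -> (-4, 6.4)

(-4, 6.4)


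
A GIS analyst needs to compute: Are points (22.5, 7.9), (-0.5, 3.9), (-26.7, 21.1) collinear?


Cross product: ((-0.5)-22.5)*(21.1-7.9) - (3.9-7.9)*((-26.7)-22.5)
= -500.4

No, not collinear


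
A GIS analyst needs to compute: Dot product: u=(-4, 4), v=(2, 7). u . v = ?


u . v = u_x*v_x + u_y*v_y = (-4)*2 + 4*7
= (-8) + 28 = 20

20


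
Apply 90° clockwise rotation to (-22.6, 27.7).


90° CW: (x,y) -> (y, -x)
(-22.6,27.7) -> (27.7, 22.6)

(27.7, 22.6)


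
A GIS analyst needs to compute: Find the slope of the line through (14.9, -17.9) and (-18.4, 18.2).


slope = (y2-y1)/(x2-x1) = (18.2-(-17.9))/((-18.4)-14.9) = 36.1/(-33.3) = -1.0841

-1.0841
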